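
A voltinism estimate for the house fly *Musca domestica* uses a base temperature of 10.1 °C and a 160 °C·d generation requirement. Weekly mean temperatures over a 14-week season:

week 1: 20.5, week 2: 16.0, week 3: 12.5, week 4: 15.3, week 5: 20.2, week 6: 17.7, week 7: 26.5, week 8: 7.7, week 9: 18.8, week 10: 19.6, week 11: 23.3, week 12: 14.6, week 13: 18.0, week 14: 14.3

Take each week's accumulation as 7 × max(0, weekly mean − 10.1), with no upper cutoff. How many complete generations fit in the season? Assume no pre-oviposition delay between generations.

Weekly DD (7 × max(0, T̄ − 10.1)): 72.8, 41.3, 16.8, 36.4, 70.7, 53.2, 114.8, 0.0, 60.9, 66.5, 92.4, 31.5, 55.3, 29.4.
Season total = 742.0 DD.
Complete generations = ⌊742.0 / 160⌋ = 4.

4 generations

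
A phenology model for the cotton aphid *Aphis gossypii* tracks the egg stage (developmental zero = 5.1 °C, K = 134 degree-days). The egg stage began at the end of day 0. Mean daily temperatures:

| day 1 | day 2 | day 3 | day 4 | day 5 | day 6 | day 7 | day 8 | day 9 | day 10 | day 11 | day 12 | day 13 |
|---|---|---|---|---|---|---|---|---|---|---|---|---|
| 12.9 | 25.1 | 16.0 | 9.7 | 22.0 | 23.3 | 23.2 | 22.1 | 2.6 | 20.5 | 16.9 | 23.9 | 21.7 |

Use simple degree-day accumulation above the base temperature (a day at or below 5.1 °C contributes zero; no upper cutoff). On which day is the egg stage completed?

day 11

Daily DD above 5.1 °C: 7.8, 20.0, 10.9, 4.6, 16.9, 18.2, 18.1, 17.0, 0.0, 15.4, 11.8, 18.8, 16.6.
Cumulative: 7.8, 27.8, 38.7, 43.3, 60.2, 78.4, 96.5, 113.5, 113.5, 128.9, 140.7, 159.5, 176.1.
The total first reaches 134 DD on day 11.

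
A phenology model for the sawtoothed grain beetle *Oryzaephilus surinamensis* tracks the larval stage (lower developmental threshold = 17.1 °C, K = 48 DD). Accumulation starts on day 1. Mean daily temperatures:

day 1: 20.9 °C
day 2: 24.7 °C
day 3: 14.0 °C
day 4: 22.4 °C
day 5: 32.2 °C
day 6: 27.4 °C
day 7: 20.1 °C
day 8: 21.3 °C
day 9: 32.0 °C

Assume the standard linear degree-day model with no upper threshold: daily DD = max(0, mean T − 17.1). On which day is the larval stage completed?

Daily DD above 17.1 °C: 3.8, 7.6, 0.0, 5.3, 15.1, 10.3, 3.0, 4.2, 14.9.
Cumulative: 3.8, 11.4, 11.4, 16.7, 31.8, 42.1, 45.1, 49.3, 64.2.
The total first reaches 48 DD on day 8.

day 8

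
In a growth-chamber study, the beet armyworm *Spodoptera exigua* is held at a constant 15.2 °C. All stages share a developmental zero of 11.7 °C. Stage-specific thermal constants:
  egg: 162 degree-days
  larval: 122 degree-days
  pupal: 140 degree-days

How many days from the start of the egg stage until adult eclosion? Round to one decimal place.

Daily accumulation at 15.2 °C = 15.2 − 11.7 = 3.5 DD/day.
Total K = 162 + 122 + 140 = 424 DD.
Total duration = 424 / 3.5 = 121.143 ≈ 121.1 days.

121.1 days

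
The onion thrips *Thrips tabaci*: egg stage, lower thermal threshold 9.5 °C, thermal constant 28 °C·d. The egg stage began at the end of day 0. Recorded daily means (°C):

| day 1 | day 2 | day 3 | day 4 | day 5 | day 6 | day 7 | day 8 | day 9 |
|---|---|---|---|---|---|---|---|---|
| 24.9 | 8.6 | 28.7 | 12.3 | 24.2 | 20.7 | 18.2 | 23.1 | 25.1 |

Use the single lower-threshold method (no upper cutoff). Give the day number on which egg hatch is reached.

day 3

Daily DD above 9.5 °C: 15.4, 0.0, 19.2, 2.8, 14.7, 11.2, 8.7, 13.6, 15.6.
Cumulative: 15.4, 15.4, 34.6, 37.4, 52.1, 63.3, 72.0, 85.6, 101.2.
The total first reaches 28 DD on day 3.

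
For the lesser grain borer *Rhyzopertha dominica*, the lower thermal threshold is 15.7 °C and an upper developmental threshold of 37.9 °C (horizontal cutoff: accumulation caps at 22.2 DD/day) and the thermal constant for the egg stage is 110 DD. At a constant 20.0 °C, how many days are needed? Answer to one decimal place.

25.6 days

Daily accumulation = 20.0 − 15.7 = 4.3 DD/day.
Duration = 110 / 4.3 = 25.581 ≈ 25.6 days.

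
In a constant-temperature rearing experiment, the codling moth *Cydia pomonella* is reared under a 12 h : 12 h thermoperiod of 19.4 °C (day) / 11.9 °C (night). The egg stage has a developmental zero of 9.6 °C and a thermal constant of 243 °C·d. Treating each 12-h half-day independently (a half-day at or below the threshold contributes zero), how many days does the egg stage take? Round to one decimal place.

40.2 days

Day half: max(0, 19.4 − 9.6) × 0.5 = 9.8 × 0.5 = 4.90 DD.
Night half: max(0, 11.9 − 9.6) × 0.5 = 2.3 × 0.5 = 1.15 DD.
Per 24 h: 6.05 DD/day.
Duration = 243 / 6.05 = 40.165 ≈ 40.2 days.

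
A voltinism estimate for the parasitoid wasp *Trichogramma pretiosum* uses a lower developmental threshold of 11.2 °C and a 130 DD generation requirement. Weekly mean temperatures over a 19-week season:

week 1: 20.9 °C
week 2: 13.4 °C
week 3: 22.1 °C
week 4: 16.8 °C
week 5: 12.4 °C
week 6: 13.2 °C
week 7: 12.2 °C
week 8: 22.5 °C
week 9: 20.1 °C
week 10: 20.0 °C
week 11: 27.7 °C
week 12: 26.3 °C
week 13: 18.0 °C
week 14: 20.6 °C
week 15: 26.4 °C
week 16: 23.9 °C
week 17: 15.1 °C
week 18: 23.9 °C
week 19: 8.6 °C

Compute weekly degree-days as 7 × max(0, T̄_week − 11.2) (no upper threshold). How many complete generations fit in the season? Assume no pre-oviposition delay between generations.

8 generations

Weekly DD (7 × max(0, T̄ − 11.2)): 67.9, 15.4, 76.3, 39.2, 8.4, 14.0, 7.0, 79.1, 62.3, 61.6, 115.5, 105.7, 47.6, 65.8, 106.4, 88.9, 27.3, 88.9, 0.0.
Season total = 1077.3 DD.
Complete generations = ⌊1077.3 / 130⌋ = 8.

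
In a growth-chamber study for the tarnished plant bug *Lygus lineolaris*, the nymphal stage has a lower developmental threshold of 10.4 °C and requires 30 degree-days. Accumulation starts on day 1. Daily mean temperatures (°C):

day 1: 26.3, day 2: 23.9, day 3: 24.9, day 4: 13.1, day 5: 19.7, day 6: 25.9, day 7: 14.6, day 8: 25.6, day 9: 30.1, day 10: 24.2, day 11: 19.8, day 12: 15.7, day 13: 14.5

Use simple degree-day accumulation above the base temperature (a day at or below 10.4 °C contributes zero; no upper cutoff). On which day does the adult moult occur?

day 3

Daily DD above 10.4 °C: 15.9, 13.5, 14.5, 2.7, 9.3, 15.5, 4.2, 15.2, 19.7, 13.8, 9.4, 5.3, 4.1.
Cumulative: 15.9, 29.4, 43.9, 46.6, 55.9, 71.4, 75.6, 90.8, 110.5, 124.3, 133.7, 139.0, 143.1.
The total first reaches 30 DD on day 3.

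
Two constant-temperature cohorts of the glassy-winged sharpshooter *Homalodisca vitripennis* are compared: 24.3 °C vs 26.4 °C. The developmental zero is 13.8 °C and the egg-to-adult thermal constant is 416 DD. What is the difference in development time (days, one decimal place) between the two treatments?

6.6 days

At 24.3 °C: 416 / (24.3 − 13.8) = 416 / 10.5 = 39.619 d.
At 26.4 °C: 416 / (26.4 − 13.8) = 416 / 12.6 = 33.016 d.
Difference = |39.619 − 33.016| = 6.603 ≈ 6.6 days.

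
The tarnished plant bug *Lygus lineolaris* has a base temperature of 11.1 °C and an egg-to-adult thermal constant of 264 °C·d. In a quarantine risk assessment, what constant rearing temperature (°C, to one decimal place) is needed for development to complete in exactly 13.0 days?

31.4 °C

Required daily accumulation = 264 / 13.0 = 20.308 DD/day.
T = T_base + 20.308 = 11.1 + 20.308 = 31.408 ≈ 31.4 °C.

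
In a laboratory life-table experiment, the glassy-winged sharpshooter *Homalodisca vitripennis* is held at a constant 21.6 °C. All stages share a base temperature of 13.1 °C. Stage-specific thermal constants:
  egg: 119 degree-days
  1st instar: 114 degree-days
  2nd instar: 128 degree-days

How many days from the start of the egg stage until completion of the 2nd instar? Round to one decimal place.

Daily accumulation at 21.6 °C = 21.6 − 13.1 = 8.5 DD/day.
Total K = 119 + 114 + 128 = 361 DD.
Total duration = 361 / 8.5 = 42.471 ≈ 42.5 days.

42.5 days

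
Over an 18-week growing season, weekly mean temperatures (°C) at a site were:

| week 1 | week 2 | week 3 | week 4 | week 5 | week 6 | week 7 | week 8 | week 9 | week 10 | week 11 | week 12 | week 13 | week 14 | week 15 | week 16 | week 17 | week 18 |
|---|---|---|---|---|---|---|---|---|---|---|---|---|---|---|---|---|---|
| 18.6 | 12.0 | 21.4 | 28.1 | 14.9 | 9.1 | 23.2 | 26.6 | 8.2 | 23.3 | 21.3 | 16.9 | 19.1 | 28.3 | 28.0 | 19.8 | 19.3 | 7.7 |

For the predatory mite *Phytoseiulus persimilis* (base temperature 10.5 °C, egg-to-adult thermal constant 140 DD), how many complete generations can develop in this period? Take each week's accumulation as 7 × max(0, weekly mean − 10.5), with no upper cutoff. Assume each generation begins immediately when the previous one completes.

Weekly DD (7 × max(0, T̄ − 10.5)): 56.7, 10.5, 76.3, 123.2, 30.8, 0.0, 88.9, 112.7, 0.0, 89.6, 75.6, 44.8, 60.2, 124.6, 122.5, 65.1, 61.6, 0.0.
Season total = 1143.1 DD.
Complete generations = ⌊1143.1 / 140⌋ = 8.

8 generations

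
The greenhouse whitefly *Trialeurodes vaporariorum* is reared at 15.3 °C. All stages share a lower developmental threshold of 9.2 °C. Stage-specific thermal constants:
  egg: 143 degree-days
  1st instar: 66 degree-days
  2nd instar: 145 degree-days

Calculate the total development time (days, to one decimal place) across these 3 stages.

58.0 days

Daily accumulation at 15.3 °C = 15.3 − 9.2 = 6.1 DD/day.
Total K = 143 + 66 + 145 = 354 DD.
Total duration = 354 / 6.1 = 58.033 ≈ 58.0 days.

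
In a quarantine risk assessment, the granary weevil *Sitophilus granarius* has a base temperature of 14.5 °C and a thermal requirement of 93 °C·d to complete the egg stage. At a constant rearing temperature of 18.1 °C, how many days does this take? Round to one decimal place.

25.8 days

Daily accumulation = 18.1 − 14.5 = 3.6 DD/day.
Duration = 93 / 3.6 = 25.833 ≈ 25.8 days.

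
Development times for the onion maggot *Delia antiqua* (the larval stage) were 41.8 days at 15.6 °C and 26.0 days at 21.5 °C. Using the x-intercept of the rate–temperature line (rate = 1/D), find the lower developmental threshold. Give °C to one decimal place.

Linear rate model ⇒ the product D·(T − T_b) is constant across temperatures.
41.8·(15.6 − T_b) = 26.0·(21.5 − T_b)
T_b = (41.8·15.6 − 26.0·21.5) / (41.8 − 26.0) = 93.08 / 15.8 = 5.891 °C ≈ 5.9 °C.

5.9 °C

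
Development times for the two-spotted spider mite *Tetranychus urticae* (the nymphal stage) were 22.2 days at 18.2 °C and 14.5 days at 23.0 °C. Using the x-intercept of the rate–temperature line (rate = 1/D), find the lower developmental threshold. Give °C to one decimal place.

9.2 °C

Linear rate model ⇒ the product D·(T − T_b) is constant across temperatures.
22.2·(18.2 − T_b) = 14.5·(23.0 − T_b)
T_b = (22.2·18.2 − 14.5·23.0) / (22.2 − 14.5) = 70.54 / 7.7 = 9.161 °C ≈ 9.2 °C.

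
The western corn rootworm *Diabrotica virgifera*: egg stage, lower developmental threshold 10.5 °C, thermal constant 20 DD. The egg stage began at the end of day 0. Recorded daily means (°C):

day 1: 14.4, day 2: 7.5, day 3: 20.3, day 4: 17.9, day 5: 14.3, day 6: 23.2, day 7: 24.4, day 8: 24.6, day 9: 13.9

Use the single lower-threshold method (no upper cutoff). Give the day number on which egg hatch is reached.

day 4

Daily DD above 10.5 °C: 3.9, 0.0, 9.8, 7.4, 3.8, 12.7, 13.9, 14.1, 3.4.
Cumulative: 3.9, 3.9, 13.7, 21.1, 24.9, 37.6, 51.5, 65.6, 69.0.
The total first reaches 20 DD on day 4.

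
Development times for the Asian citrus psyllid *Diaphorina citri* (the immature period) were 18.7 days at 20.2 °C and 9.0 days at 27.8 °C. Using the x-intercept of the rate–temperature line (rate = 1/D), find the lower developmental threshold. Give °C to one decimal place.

13.1 °C

Linear rate model ⇒ the product D·(T − T_b) is constant across temperatures.
18.7·(20.2 − T_b) = 9.0·(27.8 − T_b)
T_b = (18.7·20.2 − 9.0·27.8) / (18.7 − 9.0) = 127.54 / 9.7 = 13.148 °C ≈ 13.1 °C.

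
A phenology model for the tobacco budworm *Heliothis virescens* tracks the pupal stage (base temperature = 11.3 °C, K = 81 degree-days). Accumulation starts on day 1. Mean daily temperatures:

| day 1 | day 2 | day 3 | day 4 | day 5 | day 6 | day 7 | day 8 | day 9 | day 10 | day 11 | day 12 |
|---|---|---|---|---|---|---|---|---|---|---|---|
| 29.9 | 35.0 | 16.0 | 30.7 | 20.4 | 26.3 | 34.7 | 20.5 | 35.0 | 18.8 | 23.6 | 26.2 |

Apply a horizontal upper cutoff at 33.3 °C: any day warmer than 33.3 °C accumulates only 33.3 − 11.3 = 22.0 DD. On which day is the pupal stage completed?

day 6

Daily DD above 11.3 °C (capped at 22.0): 18.6, 22.0, 4.7, 19.4, 9.1, 15.0, 22.0, 9.2, 22.0, 7.5, 12.3, 14.9.
Cumulative: 18.6, 40.6, 45.3, 64.7, 73.8, 88.8, 110.8, 120.0, 142.0, 149.5, 161.8, 176.7.
The total first reaches 81 DD on day 6.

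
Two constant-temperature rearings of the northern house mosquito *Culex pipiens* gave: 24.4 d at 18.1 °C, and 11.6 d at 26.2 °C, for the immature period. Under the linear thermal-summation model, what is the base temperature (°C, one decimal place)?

Linear rate model ⇒ the product D·(T − T_b) is constant across temperatures.
24.4·(18.1 − T_b) = 11.6·(26.2 − T_b)
T_b = (24.4·18.1 − 11.6·26.2) / (24.4 − 11.6) = 137.72 / 12.8 = 10.759 °C ≈ 10.8 °C.

10.8 °C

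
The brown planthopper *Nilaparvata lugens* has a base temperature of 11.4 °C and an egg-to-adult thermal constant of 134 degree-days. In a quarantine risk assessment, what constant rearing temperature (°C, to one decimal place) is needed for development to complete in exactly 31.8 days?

Required daily accumulation = 134 / 31.8 = 4.214 DD/day.
T = T_base + 4.214 = 11.4 + 4.214 = 15.614 ≈ 15.6 °C.

15.6 °C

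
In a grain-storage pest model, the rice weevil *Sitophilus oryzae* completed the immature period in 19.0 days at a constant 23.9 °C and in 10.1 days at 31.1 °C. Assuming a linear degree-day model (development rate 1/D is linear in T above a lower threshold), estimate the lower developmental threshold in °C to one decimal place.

15.7 °C

Under the model K = D·(T − T_b), so D₁·(T₁ − T_b) = D₂·(T₂ − T_b).
19.0·(23.9 − T_b) = 10.1·(31.1 − T_b)
T_b = (19.0·23.9 − 10.1·31.1) / (19.0 − 10.1) = 139.99 / 8.9 = 15.729 °C ≈ 15.7 °C.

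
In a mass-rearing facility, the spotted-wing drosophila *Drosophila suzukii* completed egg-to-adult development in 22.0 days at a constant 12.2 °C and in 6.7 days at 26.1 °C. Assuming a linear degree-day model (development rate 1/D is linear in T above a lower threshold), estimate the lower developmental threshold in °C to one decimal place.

Under the model K = D·(T − T_b), so D₁·(T₁ − T_b) = D₂·(T₂ − T_b).
22.0·(12.2 − T_b) = 6.7·(26.1 − T_b)
T_b = (22.0·12.2 − 6.7·26.1) / (22.0 − 6.7) = 93.53 / 15.3 = 6.113 °C ≈ 6.1 °C.

6.1 °C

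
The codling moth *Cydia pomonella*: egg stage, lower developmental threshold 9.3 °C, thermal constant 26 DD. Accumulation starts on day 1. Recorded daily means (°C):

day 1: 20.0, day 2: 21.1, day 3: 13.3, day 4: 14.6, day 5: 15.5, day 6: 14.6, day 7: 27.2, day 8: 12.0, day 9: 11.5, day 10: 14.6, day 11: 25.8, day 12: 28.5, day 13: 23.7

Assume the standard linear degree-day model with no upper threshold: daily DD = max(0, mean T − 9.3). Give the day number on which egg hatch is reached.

Daily DD above 9.3 °C: 10.7, 11.8, 4.0, 5.3, 6.2, 5.3, 17.9, 2.7, 2.2, 5.3, 16.5, 19.2, 14.4.
Cumulative: 10.7, 22.5, 26.5, 31.8, 38.0, 43.3, 61.2, 63.9, 66.1, 71.4, 87.9, 107.1, 121.5.
The total first reaches 26 DD on day 3.

day 3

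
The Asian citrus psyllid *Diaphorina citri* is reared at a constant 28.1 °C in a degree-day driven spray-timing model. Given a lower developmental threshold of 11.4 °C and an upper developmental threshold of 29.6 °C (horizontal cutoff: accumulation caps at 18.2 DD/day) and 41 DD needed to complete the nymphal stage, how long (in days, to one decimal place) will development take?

Daily accumulation = 28.1 − 11.4 = 16.7 DD/day.
Duration = 41 / 16.7 = 2.455 ≈ 2.5 days.

2.5 days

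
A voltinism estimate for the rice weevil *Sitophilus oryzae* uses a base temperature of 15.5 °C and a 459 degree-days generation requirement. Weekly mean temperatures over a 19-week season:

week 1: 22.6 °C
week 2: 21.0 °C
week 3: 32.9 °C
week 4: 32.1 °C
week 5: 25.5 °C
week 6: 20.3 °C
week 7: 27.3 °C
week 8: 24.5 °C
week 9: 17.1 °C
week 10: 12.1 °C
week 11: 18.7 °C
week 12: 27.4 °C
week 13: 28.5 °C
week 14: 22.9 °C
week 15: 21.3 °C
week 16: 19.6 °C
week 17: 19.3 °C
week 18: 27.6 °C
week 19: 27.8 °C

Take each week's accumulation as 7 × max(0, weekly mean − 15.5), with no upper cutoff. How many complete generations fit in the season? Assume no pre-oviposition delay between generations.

Weekly DD (7 × max(0, T̄ − 15.5)): 49.7, 38.5, 121.8, 116.2, 70.0, 33.6, 82.6, 63.0, 11.2, 0.0, 22.4, 83.3, 91.0, 51.8, 40.6, 28.7, 26.6, 84.7, 86.1.
Season total = 1101.8 DD.
Complete generations = ⌊1101.8 / 459⌋ = 2.

2 generations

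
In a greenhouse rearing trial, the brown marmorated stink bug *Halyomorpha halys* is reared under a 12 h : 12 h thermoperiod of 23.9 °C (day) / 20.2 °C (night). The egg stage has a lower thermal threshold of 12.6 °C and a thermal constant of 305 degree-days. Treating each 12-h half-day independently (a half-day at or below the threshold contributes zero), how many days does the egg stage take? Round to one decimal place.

32.3 days

Day half: max(0, 23.9 − 12.6) × 0.5 = 11.3 × 0.5 = 5.65 DD.
Night half: max(0, 20.2 − 12.6) × 0.5 = 7.6 × 0.5 = 3.80 DD.
Per 24 h: 9.45 DD/day.
Duration = 305 / 9.45 = 32.275 ≈ 32.3 days.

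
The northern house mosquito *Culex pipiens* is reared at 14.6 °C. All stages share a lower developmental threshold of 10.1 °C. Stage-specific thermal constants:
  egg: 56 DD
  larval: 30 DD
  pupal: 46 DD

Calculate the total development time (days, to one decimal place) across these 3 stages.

29.3 days

Daily accumulation at 14.6 °C = 14.6 − 10.1 = 4.5 DD/day.
Total K = 56 + 30 + 46 = 132 DD.
Total duration = 132 / 4.5 = 29.333 ≈ 29.3 days.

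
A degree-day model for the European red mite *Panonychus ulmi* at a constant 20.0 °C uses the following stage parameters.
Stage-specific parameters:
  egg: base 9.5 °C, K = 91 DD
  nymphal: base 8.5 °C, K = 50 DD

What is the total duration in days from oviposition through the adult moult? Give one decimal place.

egg: 91 / (20.0 − 9.5) = 91 / 10.5 = 8.667 d.
nymphal: 50 / (20.0 − 8.5) = 50 / 11.5 = 4.348 d.
Sum = 13.014 ≈ 13.0 days.

13.0 days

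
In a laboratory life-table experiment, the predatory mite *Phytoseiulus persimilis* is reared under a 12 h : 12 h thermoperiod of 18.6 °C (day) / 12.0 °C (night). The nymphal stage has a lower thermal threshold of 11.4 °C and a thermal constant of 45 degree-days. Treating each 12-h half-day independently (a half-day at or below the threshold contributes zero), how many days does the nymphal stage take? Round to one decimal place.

Day half: max(0, 18.6 − 11.4) × 0.5 = 7.2 × 0.5 = 3.60 DD.
Night half: max(0, 12.0 − 11.4) × 0.5 = 0.6 × 0.5 = 0.30 DD.
Per 24 h: 3.90 DD/day.
Duration = 45 / 3.90 = 11.538 ≈ 11.5 days.

11.5 days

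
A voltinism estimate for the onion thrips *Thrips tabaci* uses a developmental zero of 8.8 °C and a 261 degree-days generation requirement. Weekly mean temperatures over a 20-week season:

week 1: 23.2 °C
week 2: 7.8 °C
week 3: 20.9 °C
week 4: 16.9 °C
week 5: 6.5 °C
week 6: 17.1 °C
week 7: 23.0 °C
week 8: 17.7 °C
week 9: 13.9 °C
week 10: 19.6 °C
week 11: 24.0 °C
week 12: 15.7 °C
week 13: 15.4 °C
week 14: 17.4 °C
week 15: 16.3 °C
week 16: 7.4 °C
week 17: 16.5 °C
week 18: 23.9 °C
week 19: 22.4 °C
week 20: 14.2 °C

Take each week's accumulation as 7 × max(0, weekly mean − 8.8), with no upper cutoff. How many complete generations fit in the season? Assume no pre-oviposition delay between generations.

Weekly DD (7 × max(0, T̄ − 8.8)): 100.8, 0.0, 84.7, 56.7, 0.0, 58.1, 99.4, 62.3, 35.7, 75.6, 106.4, 48.3, 46.2, 60.2, 52.5, 0.0, 53.9, 105.7, 95.2, 37.8.
Season total = 1179.5 DD.
Complete generations = ⌊1179.5 / 261⌋ = 4.

4 generations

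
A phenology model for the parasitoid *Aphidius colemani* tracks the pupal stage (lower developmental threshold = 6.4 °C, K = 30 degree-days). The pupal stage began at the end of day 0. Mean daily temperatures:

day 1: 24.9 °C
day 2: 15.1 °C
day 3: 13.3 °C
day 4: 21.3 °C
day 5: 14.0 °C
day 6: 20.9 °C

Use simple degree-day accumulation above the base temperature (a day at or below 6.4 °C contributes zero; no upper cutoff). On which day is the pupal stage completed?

day 3

Daily DD above 6.4 °C: 18.5, 8.7, 6.9, 14.9, 7.6, 14.5.
Cumulative: 18.5, 27.2, 34.1, 49.0, 56.6, 71.1.
The total first reaches 30 DD on day 3.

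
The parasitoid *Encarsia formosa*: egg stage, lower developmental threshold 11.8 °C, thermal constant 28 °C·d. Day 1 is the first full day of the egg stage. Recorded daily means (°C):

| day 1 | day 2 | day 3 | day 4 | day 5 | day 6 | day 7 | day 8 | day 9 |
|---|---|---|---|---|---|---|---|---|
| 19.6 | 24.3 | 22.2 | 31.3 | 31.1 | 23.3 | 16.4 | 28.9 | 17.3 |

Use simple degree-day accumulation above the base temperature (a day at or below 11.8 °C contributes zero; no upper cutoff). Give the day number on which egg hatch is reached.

day 3

Daily DD above 11.8 °C: 7.8, 12.5, 10.4, 19.5, 19.3, 11.5, 4.6, 17.1, 5.5.
Cumulative: 7.8, 20.3, 30.7, 50.2, 69.5, 81.0, 85.6, 102.7, 108.2.
The total first reaches 28 DD on day 3.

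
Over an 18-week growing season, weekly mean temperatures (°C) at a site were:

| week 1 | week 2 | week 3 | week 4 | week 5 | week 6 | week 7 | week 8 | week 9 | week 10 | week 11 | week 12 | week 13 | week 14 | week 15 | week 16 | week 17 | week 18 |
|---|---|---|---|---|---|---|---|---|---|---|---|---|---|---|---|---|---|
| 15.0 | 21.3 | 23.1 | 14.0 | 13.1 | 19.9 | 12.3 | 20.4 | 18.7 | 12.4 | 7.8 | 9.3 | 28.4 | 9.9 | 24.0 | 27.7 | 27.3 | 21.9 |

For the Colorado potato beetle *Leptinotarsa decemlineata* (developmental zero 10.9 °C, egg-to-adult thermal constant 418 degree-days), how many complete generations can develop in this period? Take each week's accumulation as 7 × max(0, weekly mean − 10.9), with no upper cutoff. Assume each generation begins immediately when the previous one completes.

2 generations

Weekly DD (7 × max(0, T̄ − 10.9)): 28.7, 72.8, 85.4, 21.7, 15.4, 63.0, 9.8, 66.5, 54.6, 10.5, 0.0, 0.0, 122.5, 0.0, 91.7, 117.6, 114.8, 77.0.
Season total = 952.0 DD.
Complete generations = ⌊952.0 / 418⌋ = 2.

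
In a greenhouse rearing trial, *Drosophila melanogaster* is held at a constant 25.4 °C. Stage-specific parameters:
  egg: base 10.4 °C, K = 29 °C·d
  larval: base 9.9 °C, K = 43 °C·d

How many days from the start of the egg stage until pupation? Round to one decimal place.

egg: 29 / (25.4 − 10.4) = 29 / 15.0 = 1.933 d.
larval: 43 / (25.4 − 9.9) = 43 / 15.5 = 2.774 d.
Sum = 4.708 ≈ 4.7 days.

4.7 days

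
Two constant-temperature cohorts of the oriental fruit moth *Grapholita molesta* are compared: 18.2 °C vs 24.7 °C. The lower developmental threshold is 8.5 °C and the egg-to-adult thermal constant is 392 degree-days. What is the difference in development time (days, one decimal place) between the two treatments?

At 18.2 °C: 392 / (18.2 − 8.5) = 392 / 9.7 = 40.412 d.
At 24.7 °C: 392 / (24.7 − 8.5) = 392 / 16.2 = 24.198 d.
Difference = |40.412 − 24.198| = 16.215 ≈ 16.2 days.

16.2 days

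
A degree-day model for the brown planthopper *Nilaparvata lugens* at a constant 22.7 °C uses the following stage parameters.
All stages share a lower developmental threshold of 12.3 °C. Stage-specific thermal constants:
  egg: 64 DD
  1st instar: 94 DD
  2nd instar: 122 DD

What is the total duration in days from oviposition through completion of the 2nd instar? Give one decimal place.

26.9 days

Daily accumulation at 22.7 °C = 22.7 − 12.3 = 10.4 DD/day.
Total K = 64 + 94 + 122 = 280 DD.
Total duration = 280 / 10.4 = 26.923 ≈ 26.9 days.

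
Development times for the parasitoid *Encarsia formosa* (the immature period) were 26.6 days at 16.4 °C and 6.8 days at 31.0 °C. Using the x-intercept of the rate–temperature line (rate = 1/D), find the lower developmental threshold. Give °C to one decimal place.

11.4 °C

Equal thermal constants: D₁(T₁ − T_b) = D₂(T₂ − T_b).
26.6·(16.4 − T_b) = 6.8·(31.0 − T_b)
T_b = (26.6·16.4 − 6.8·31.0) / (26.6 − 6.8) = 225.44 / 19.8 = 11.386 °C ≈ 11.4 °C.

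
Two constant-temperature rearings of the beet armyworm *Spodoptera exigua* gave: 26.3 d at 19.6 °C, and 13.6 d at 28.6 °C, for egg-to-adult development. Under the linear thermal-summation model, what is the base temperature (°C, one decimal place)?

Linear rate model ⇒ the product D·(T − T_b) is constant across temperatures.
26.3·(19.6 − T_b) = 13.6·(28.6 − T_b)
T_b = (26.3·19.6 − 13.6·28.6) / (26.3 − 13.6) = 126.52 / 12.7 = 9.962 °C ≈ 10.0 °C.

10.0 °C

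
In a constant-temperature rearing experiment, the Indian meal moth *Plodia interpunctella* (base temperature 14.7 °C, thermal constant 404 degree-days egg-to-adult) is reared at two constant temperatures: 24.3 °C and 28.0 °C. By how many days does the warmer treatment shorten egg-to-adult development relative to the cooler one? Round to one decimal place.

11.7 days

At 24.3 °C: 404 / (24.3 − 14.7) = 404 / 9.6 = 42.083 d.
At 28.0 °C: 404 / (28.0 − 14.7) = 404 / 13.3 = 30.376 d.
Difference = |42.083 − 30.376| = 11.707 ≈ 11.7 days.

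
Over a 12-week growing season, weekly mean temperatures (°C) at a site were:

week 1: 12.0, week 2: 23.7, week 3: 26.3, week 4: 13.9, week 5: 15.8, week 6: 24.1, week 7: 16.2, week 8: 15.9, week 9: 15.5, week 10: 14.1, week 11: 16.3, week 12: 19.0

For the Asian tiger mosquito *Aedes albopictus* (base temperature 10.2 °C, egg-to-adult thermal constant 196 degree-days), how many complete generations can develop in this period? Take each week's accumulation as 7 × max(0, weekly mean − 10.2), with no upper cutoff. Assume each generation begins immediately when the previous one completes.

Weekly DD (7 × max(0, T̄ − 10.2)): 12.6, 94.5, 112.7, 25.9, 39.2, 97.3, 42.0, 39.9, 37.1, 27.3, 42.7, 61.6.
Season total = 632.8 DD.
Complete generations = ⌊632.8 / 196⌋ = 3.

3 generations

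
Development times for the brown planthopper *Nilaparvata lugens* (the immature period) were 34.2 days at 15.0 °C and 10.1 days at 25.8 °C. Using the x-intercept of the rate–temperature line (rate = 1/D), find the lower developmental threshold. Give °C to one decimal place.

Under the model K = D·(T − T_b), so D₁·(T₁ − T_b) = D₂·(T₂ − T_b).
34.2·(15.0 − T_b) = 10.1·(25.8 − T_b)
T_b = (34.2·15.0 − 10.1·25.8) / (34.2 − 10.1) = 252.42 / 24.1 = 10.474 °C ≈ 10.5 °C.

10.5 °C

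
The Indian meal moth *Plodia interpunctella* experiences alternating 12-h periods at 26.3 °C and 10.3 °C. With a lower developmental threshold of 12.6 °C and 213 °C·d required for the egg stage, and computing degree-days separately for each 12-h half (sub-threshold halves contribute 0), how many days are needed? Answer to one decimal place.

Day half: max(0, 26.3 − 12.6) × 0.5 = 13.7 × 0.5 = 6.85 DD.
Night half: max(0, 10.3 − 12.6) × 0.5 = 0.0 × 0.5 = 0.00 DD.
Per 24 h: 6.85 DD/day.
Duration = 213 / 6.85 = 31.095 ≈ 31.1 days.

31.1 days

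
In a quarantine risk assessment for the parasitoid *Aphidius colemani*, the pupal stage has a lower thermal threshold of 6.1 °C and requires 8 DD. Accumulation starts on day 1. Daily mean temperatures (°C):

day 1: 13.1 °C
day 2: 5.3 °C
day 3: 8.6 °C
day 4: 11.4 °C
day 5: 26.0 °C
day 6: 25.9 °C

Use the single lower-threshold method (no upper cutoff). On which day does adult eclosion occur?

Daily DD above 6.1 °C: 7.0, 0.0, 2.5, 5.3, 19.9, 19.8.
Cumulative: 7.0, 7.0, 9.5, 14.8, 34.7, 54.5.
The total first reaches 8 DD on day 3.

day 3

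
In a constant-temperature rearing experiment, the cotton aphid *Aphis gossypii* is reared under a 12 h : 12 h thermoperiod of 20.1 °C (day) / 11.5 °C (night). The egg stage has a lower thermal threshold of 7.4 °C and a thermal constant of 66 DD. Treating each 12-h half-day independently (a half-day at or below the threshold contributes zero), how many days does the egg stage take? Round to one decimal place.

7.9 days

Day half: max(0, 20.1 − 7.4) × 0.5 = 12.7 × 0.5 = 6.35 DD.
Night half: max(0, 11.5 − 7.4) × 0.5 = 4.1 × 0.5 = 2.05 DD.
Per 24 h: 8.40 DD/day.
Duration = 66 / 8.40 = 7.857 ≈ 7.9 days.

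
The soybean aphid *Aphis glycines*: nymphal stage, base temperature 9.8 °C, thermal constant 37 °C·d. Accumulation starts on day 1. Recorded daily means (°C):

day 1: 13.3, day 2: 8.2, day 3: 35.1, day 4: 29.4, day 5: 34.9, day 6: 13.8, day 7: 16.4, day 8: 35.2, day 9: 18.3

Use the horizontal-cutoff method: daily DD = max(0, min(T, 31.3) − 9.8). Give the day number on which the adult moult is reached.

day 4

Daily DD above 9.8 °C (capped at 21.5): 3.5, 0.0, 21.5, 19.6, 21.5, 4.0, 6.6, 21.5, 8.5.
Cumulative: 3.5, 3.5, 25.0, 44.6, 66.1, 70.1, 76.7, 98.2, 106.7.
The total first reaches 37 DD on day 4.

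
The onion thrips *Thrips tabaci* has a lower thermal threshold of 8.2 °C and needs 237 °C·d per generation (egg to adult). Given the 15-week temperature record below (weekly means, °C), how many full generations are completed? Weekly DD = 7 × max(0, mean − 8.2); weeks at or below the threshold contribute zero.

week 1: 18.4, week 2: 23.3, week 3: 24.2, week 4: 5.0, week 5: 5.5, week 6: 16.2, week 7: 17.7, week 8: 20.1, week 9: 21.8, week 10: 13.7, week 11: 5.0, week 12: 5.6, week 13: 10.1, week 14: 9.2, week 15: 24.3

3 generations

Weekly DD (7 × max(0, T̄ − 8.2)): 71.4, 105.7, 112.0, 0.0, 0.0, 56.0, 66.5, 83.3, 95.2, 38.5, 0.0, 0.0, 13.3, 7.0, 112.7.
Season total = 761.6 DD.
Complete generations = ⌊761.6 / 237⌋ = 3.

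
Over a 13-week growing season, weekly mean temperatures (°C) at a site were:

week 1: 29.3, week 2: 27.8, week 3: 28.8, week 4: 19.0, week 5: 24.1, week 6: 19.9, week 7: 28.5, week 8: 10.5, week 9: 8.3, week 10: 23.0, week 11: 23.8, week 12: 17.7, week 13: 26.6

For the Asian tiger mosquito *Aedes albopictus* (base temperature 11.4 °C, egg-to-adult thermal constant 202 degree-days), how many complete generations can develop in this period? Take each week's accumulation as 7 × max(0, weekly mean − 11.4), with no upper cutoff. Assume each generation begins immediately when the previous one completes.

4 generations

Weekly DD (7 × max(0, T̄ − 11.4)): 125.3, 114.8, 121.8, 53.2, 88.9, 59.5, 119.7, 0.0, 0.0, 81.2, 86.8, 44.1, 106.4.
Season total = 1001.7 DD.
Complete generations = ⌊1001.7 / 202⌋ = 4.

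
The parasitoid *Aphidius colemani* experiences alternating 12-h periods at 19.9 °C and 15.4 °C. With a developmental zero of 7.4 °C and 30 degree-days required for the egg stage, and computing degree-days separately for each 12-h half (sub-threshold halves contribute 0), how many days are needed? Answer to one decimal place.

2.9 days

Day half: max(0, 19.9 − 7.4) × 0.5 = 12.5 × 0.5 = 6.25 DD.
Night half: max(0, 15.4 − 7.4) × 0.5 = 8.0 × 0.5 = 4.00 DD.
Per 24 h: 10.25 DD/day.
Duration = 30 / 10.25 = 2.927 ≈ 2.9 days.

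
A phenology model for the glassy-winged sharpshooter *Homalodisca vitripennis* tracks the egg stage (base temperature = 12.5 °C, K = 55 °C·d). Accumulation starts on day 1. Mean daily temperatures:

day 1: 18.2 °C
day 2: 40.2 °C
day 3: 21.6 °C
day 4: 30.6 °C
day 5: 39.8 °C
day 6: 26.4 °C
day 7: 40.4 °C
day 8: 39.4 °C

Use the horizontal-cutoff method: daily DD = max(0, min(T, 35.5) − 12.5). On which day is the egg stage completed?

day 4

Daily DD above 12.5 °C (capped at 23.0): 5.7, 23.0, 9.1, 18.1, 23.0, 13.9, 23.0, 23.0.
Cumulative: 5.7, 28.7, 37.8, 55.9, 78.9, 92.8, 115.8, 138.8.
The total first reaches 55 DD on day 4.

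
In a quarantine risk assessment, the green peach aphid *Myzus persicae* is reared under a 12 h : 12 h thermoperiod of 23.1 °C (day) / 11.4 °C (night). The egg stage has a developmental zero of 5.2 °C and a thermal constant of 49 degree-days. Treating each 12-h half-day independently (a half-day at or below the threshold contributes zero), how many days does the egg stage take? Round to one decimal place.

4.1 days

Day half: max(0, 23.1 − 5.2) × 0.5 = 17.9 × 0.5 = 8.95 DD.
Night half: max(0, 11.4 − 5.2) × 0.5 = 6.2 × 0.5 = 3.10 DD.
Per 24 h: 12.05 DD/day.
Duration = 49 / 12.05 = 4.066 ≈ 4.1 days.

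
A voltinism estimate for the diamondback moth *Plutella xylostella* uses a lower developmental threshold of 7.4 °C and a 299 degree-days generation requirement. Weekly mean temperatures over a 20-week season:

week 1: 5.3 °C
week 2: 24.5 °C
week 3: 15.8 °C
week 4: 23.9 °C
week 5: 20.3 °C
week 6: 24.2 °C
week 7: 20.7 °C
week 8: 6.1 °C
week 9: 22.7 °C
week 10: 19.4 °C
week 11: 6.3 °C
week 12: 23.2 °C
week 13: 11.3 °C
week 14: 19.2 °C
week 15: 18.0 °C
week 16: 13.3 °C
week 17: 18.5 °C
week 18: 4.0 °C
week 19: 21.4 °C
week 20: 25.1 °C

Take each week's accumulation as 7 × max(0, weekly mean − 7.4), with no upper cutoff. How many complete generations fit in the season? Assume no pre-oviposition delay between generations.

Weekly DD (7 × max(0, T̄ − 7.4)): 0.0, 119.7, 58.8, 115.5, 90.3, 117.6, 93.1, 0.0, 107.1, 84.0, 0.0, 110.6, 27.3, 82.6, 74.2, 41.3, 77.7, 0.0, 98.0, 123.9.
Season total = 1421.7 DD.
Complete generations = ⌊1421.7 / 299⌋ = 4.

4 generations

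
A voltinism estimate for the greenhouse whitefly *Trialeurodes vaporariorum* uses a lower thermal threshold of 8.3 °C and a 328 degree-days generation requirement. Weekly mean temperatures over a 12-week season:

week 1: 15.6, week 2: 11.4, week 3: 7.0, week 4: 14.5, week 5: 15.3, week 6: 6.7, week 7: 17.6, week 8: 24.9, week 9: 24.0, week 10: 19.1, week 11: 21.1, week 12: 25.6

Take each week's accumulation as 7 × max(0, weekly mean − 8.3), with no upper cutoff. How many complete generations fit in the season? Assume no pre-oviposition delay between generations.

2 generations

Weekly DD (7 × max(0, T̄ − 8.3)): 51.1, 21.7, 0.0, 43.4, 49.0, 0.0, 65.1, 116.2, 109.9, 75.6, 89.6, 121.1.
Season total = 742.7 DD.
Complete generations = ⌊742.7 / 328⌋ = 2.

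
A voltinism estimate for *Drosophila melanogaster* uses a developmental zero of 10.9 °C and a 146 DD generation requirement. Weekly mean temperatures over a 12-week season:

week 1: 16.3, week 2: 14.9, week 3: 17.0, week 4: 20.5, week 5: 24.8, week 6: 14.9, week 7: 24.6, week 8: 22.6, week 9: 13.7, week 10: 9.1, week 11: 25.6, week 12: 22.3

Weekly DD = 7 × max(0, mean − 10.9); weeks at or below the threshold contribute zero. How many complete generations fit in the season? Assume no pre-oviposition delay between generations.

4 generations

Weekly DD (7 × max(0, T̄ − 10.9)): 37.8, 28.0, 42.7, 67.2, 97.3, 28.0, 95.9, 81.9, 19.6, 0.0, 102.9, 79.8.
Season total = 681.1 DD.
Complete generations = ⌊681.1 / 146⌋ = 4.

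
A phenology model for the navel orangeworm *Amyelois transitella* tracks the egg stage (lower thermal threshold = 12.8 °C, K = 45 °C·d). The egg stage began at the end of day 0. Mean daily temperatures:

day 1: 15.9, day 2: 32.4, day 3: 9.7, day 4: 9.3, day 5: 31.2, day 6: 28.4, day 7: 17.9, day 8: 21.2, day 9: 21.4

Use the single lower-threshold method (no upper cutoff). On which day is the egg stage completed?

day 6

Daily DD above 12.8 °C: 3.1, 19.6, 0.0, 0.0, 18.4, 15.6, 5.1, 8.4, 8.6.
Cumulative: 3.1, 22.7, 22.7, 22.7, 41.1, 56.7, 61.8, 70.2, 78.8.
The total first reaches 45 DD on day 6.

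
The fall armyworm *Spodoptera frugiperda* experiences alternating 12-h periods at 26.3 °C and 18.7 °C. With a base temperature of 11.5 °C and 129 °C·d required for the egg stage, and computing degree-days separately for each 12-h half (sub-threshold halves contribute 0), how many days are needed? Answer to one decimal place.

11.7 days

Day half: max(0, 26.3 − 11.5) × 0.5 = 14.8 × 0.5 = 7.40 DD.
Night half: max(0, 18.7 − 11.5) × 0.5 = 7.2 × 0.5 = 3.60 DD.
Per 24 h: 11.00 DD/day.
Duration = 129 / 11.00 = 11.727 ≈ 11.7 days.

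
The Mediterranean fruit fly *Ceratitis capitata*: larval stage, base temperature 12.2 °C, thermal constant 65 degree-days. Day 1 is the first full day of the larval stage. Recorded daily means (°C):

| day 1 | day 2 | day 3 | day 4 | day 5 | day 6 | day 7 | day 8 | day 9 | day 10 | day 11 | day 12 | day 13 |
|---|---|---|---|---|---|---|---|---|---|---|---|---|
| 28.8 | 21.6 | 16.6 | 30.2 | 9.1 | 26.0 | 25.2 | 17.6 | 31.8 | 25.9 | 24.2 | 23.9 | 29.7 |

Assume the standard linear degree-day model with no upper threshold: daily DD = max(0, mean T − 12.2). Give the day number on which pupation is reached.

day 7

Daily DD above 12.2 °C: 16.6, 9.4, 4.4, 18.0, 0.0, 13.8, 13.0, 5.4, 19.6, 13.7, 12.0, 11.7, 17.5.
Cumulative: 16.6, 26.0, 30.4, 48.4, 48.4, 62.2, 75.2, 80.6, 100.2, 113.9, 125.9, 137.6, 155.1.
The total first reaches 65 DD on day 7.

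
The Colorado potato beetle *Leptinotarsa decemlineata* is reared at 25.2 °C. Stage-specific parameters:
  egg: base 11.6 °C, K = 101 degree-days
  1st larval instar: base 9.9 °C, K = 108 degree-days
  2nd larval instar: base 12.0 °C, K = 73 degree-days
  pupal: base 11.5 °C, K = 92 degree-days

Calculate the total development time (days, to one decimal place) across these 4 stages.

26.7 days

egg: 101 / (25.2 − 11.6) = 101 / 13.6 = 7.426 d.
1st larval instar: 108 / (25.2 − 9.9) = 108 / 15.3 = 7.059 d.
2nd larval instar: 73 / (25.2 − 12.0) = 73 / 13.2 = 5.530 d.
pupal: 92 / (25.2 − 11.5) = 92 / 13.7 = 6.715 d.
Sum = 26.731 ≈ 26.7 days.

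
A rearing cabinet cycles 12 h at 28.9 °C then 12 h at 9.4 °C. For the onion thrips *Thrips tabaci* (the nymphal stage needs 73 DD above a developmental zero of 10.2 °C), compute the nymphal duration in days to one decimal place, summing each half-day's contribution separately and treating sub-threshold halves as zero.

Day half: max(0, 28.9 − 10.2) × 0.5 = 18.7 × 0.5 = 9.35 DD.
Night half: max(0, 9.4 − 10.2) × 0.5 = 0.0 × 0.5 = 0.00 DD.
Per 24 h: 9.35 DD/day.
Duration = 73 / 9.35 = 7.807 ≈ 7.8 days.

7.8 days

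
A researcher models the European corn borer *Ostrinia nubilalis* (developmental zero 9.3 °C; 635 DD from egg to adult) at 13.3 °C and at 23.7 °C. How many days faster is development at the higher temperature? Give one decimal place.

114.7 days

At 13.3 °C: 635 / (13.3 − 9.3) = 635 / 4.0 = 158.750 d.
At 23.7 °C: 635 / (23.7 − 9.3) = 635 / 14.4 = 44.097 d.
Difference = |158.750 − 44.097| = 114.653 ≈ 114.7 days.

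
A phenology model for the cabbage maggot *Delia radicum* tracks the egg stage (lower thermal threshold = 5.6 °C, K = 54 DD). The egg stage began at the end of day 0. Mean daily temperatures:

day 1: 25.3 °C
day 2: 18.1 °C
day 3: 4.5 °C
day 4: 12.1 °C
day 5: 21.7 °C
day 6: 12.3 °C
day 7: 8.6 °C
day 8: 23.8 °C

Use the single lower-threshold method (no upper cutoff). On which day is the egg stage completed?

day 5

Daily DD above 5.6 °C: 19.7, 12.5, 0.0, 6.5, 16.1, 6.7, 3.0, 18.2.
Cumulative: 19.7, 32.2, 32.2, 38.7, 54.8, 61.5, 64.5, 82.7.
The total first reaches 54 DD on day 5.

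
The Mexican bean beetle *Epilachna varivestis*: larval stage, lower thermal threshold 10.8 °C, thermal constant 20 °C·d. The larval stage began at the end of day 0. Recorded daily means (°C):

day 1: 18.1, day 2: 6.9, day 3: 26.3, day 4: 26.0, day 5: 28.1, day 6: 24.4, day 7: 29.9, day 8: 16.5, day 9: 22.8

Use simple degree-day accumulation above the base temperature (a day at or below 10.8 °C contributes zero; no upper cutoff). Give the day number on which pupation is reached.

day 3

Daily DD above 10.8 °C: 7.3, 0.0, 15.5, 15.2, 17.3, 13.6, 19.1, 5.7, 12.0.
Cumulative: 7.3, 7.3, 22.8, 38.0, 55.3, 68.9, 88.0, 93.7, 105.7.
The total first reaches 20 DD on day 3.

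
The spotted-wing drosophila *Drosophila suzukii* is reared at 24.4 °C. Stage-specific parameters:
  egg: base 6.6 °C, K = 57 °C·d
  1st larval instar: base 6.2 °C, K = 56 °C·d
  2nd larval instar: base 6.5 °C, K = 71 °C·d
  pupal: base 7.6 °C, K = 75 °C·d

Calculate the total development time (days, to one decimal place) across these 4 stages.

egg: 57 / (24.4 − 6.6) = 57 / 17.8 = 3.202 d.
1st larval instar: 56 / (24.4 − 6.2) = 56 / 18.2 = 3.077 d.
2nd larval instar: 71 / (24.4 − 6.5) = 71 / 17.9 = 3.966 d.
pupal: 75 / (24.4 − 7.6) = 75 / 16.8 = 4.464 d.
Sum = 14.710 ≈ 14.7 days.

14.7 days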